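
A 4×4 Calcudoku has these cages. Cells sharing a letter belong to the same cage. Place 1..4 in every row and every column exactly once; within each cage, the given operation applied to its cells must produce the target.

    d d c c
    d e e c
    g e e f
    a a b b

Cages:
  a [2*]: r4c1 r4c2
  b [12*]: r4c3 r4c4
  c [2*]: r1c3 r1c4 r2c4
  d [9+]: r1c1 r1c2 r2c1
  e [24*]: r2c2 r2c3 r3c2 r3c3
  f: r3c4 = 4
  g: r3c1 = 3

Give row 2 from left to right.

2 4 3 1

The 3 cells of cage c must have product 2, so r1c3 = 1.
Cage c needs product 2, leaving r1c4 = 2.
Cage c has product 2, which forces r2c4 = 1.
Cage g is given; hence r3c1 = 3.
F is a freebie; hence r3c4 = 4.
Column 4 already has 4, which forces r4c4 = 3.
Column 1 already has 3, so r1c1 = 4.
The 3 cells of cage d must have sum 9, leaving r1c2 = 3.
The 3 cells of cage d must have sum 9, which forces r2c1 = 2.
Column 2 now contains 3, so r2c2 = 4.
Row 2 now contains 4; hence r2c3 = 3.
Cage e needs product 24, leaving r3c2 = 1.
Row 3 now contains 4; hence r3c3 = 2.
2 is placed in column 1; hence r4c1 = 1.
Column 2 already has 1, leaving r4c2 = 2.
Row 4 already has 3; hence r4c3 = 4.
Completed grid: 4 3 1 2 / 2 4 3 1 / 3 1 2 4 / 1 2 4 3.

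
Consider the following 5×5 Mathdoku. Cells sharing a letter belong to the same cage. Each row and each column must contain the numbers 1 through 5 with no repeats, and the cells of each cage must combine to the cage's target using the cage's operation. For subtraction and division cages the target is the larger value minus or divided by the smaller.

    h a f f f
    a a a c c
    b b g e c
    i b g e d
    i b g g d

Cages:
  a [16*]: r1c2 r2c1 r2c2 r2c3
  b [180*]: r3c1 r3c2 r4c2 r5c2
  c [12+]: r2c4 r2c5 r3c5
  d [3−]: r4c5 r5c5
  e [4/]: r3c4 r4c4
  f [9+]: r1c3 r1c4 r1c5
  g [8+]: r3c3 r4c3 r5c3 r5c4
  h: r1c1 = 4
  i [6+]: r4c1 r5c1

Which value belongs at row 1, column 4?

3

Cage h is a single given cell, so r1c1 = 4.
Cage a has product 16, which forces r1c2 = 2.
The 4 cells of cage b must have product 180, leaving r3c1 = 3.
In row 3, 2 can only go at r3c3, so r3c3 = 2.
Cage a needs product 16; hence r2c1 = 2.
Row 3 needs a 1, and only r3c4 is open for it.
Column 4 now contains 1; hence r4c4 = 4.
Column 4 now contains 1; hence r5c4 = 2.
The only place for 2 in row 4 is r4c5.
Cage d's pair has difference 3, leaving r5c5 = 5.
Cage c has sum 12, which forces r2c4 = 5.
The 3 cells of cage c must have sum 12; hence r2c5 = 3.
Column 5 now contains 5, so r3c5 = 4.
The two cells of cage i must have sum 6, so r4c1 = 5.
5 is placed in row 4; hence r4c2 = 3.
Row 4 already has 3, which forces r4c3 = 1.
Row 5 already has 5, leaving r5c1 = 1.
3 is placed in column 2, so r5c2 = 4.
1 is placed in column 3; hence r5c3 = 3.
3 is placed in column 3, which forces r1c3 = 5.
Column 4 already has 5, so r1c4 = 3.
Column 5 already has 3, so r1c5 = 1.
Column 2 already has 4, leaving r2c2 = 1.
1 is placed in column 3, leaving r2c3 = 4.
Row 3 now contains 4, leaving r3c2 = 5.
Filled in: 4 2 5 3 1 / 2 1 4 5 3 / 3 5 2 1 4 / 5 3 1 4 2 / 1 4 3 2 5.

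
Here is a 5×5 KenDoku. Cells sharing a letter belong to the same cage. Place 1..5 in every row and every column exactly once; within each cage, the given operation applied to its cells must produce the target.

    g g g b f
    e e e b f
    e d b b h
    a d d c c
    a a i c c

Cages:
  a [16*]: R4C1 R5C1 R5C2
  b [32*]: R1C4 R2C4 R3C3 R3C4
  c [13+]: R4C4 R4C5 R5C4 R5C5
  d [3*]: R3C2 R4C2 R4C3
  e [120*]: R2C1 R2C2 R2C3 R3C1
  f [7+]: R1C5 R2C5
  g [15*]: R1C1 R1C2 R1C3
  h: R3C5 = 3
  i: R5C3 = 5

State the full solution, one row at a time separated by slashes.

The 3 cells of cage d must have product 3, leaving R3C2 = 1.
Cage b has product 32; hence R3C3 = 4.
Row 3 already has 1, leaving R3C4 = 2.
Cage h is given, leaving R3C5 = 3.
The 3 cells of cage d must have product 3, leaving R4C2 = 3.
Cage d needs product 3, which forces R4C3 = 1.
I is a freebie, so R5C3 = 5.
Cage g has product 15, leaving R1C1 = 1.
Column 2 now contains 3; hence R1C2 = 5.
Column 3 now contains 5, so R1C3 = 3.
Row 1 now contains 1, so R1C4 = 4.
Row 1 now contains 5, so R1C5 = 2.
Column 3 already has 3, leaving R2C3 = 2.
4 is placed in column 4, which forces R2C4 = 1.
Column 5 already has 2, so R2C5 = 5.
Row 3 now contains 3, leaving R3C1 = 5.
4 is placed in column 4, which forces R4C4 = 5.
5 is placed in column 5, leaving R4C5 = 4.
Column 1 already has 1, leaving R5C1 = 4.
Row 5 already has 4; hence R5C2 = 2.
Cage c has sum 13; hence R5C4 = 3.
Column 5 now contains 4, leaving R5C5 = 1.
4 is placed in column 1, leaving R2C1 = 3.
Row 2 now contains 2, so R2C2 = 4.
Row 4 now contains 4, so R4C1 = 2.

1 5 3 4 2 / 3 4 2 1 5 / 5 1 4 2 3 / 2 3 1 5 4 / 4 2 5 3 1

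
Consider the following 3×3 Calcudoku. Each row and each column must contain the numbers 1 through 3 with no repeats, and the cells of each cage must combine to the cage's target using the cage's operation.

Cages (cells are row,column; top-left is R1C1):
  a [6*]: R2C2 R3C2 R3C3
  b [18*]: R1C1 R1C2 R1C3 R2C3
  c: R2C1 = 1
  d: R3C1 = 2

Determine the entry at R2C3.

Cage c is a single given cell, so R2C1 = 1.
Cage b needs product 18, so R2C3 = 3.
Cage d is given, so R3C1 = 2.
Row 3 now contains 2, leaving R3C3 = 1.
Column 1 now contains 2, so R1C1 = 3.
The 4 cells of cage b must have product 18, so R1C2 = 1.
1 is placed in column 3, leaving R1C3 = 2.
Row 2 now contains 3, which forces R2C2 = 2.
1 is placed in row 3, which forces R3C2 = 3.
The full grid is 3 1 2 / 1 2 3 / 2 3 1.

3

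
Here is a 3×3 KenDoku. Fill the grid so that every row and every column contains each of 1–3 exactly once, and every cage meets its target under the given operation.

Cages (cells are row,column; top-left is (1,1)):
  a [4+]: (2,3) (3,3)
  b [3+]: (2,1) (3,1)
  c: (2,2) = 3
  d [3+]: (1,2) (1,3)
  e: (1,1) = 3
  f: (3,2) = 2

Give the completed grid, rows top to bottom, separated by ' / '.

3 1 2 / 2 3 1 / 1 2 3

E is a freebie, so (1,1) = 3.
Cage c is given, so (2,2) = 3.
3 is placed in row 2, which forces (2,3) = 1.
F is a freebie; hence (3,2) = 2.
Column 3 already has 1, which forces (3,3) = 3.
2 is placed in column 2, which forces (1,2) = 1.
Column 3 already has 1, so (1,3) = 2.
Row 2 already has 1, which forces (2,1) = 2.
2 is placed in row 3, leaving (3,1) = 1.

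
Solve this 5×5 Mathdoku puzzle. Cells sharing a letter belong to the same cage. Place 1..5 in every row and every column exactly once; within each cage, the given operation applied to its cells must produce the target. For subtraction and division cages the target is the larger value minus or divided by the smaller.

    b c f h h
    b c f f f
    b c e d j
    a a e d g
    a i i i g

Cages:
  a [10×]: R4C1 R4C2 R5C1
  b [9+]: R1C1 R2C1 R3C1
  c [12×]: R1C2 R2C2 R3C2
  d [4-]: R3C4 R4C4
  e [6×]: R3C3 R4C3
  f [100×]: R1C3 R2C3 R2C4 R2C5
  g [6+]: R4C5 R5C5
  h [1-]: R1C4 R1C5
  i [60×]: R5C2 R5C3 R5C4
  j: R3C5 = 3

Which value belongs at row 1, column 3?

5

The 4 cells of cage f must have product 100, leaving R1C3 = 5.
Cage j is a single given cell, which forces R3C5 = 3.
3 is placed in row 3, which forces R3C3 = 2.
The two cells of cage e must have product 6, leaving R4C3 = 3.
Column 3 already has 3; hence R5C3 = 4.
Column 3 already has 4, leaving R2C3 = 1.
Row 2 needs a 2, and only R2C1 is open for it.
Cage b needs sum 9, so R1C1 = 3.
Cage b needs sum 9, which forces R3C1 = 4.
Row 3 already has 4, so R3C2 = 1.
Row 3 already has 1, leaving R3C4 = 5.
Cage a has product 10; hence R4C2 = 2.
Column 4 already has 5, which forces R4C4 = 1.
Column 4 already has 5; hence R5C4 = 3.
Column 2 now contains 1, which forces R1C2 = 4.
Column 4 already has 1; hence R1C4 = 2.
Cage h needs two cells with difference 1, so R1C5 = 1.
Cage c has product 12, so R2C2 = 3.
Column 4 already has 5, which forces R2C4 = 4.
The 4 cells of cage f must have product 100; hence R2C5 = 5.
Row 4 now contains 1, leaving R4C1 = 5.
5 is placed in column 5; hence R4C5 = 4.
The 3 cells of cage a must have product 10, so R5C1 = 1.
Row 5 already has 3, so R5C2 = 5.
1 is placed in column 5, leaving R5C5 = 2.
Filled in: 3 4 5 2 1 / 2 3 1 4 5 / 4 1 2 5 3 / 5 2 3 1 4 / 1 5 4 3 2.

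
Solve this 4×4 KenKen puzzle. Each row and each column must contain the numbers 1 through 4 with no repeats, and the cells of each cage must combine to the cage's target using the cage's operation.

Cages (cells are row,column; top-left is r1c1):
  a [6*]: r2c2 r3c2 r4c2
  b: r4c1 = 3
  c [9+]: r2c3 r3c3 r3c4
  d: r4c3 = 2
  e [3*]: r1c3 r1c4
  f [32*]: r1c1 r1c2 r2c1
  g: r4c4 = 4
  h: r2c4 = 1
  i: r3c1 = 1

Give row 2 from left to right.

Cage f has product 32; hence r1c1 = 2.
The 3 cells of cage f must have product 32; hence r1c2 = 4.
Cage f has product 32, so r2c1 = 4.
H is a freebie; hence r2c4 = 1.
Cage i is a single given cell, so r3c1 = 1.
Cage b is given, which forces r4c1 = 3.
Cage d is given, leaving r4c3 = 2.
Cage g is a single given cell, leaving r4c4 = 4.
Cage e needs two cells with product 3, so r1c3 = 1.
1 is placed in column 4, so r1c4 = 3.
2 is placed in column 3, so r2c3 = 3.
Cage c needs sum 9; hence r3c3 = 4.
The 3 cells of cage c must have sum 9, leaving r3c4 = 2.
Row 4 already has 2, so r4c2 = 1.
Row 2 already has 3, so r2c2 = 2.
Row 3 already has 2, so r3c2 = 3.
Filled in: 2 4 1 3 / 4 2 3 1 / 1 3 4 2 / 3 1 2 4.

4 2 3 1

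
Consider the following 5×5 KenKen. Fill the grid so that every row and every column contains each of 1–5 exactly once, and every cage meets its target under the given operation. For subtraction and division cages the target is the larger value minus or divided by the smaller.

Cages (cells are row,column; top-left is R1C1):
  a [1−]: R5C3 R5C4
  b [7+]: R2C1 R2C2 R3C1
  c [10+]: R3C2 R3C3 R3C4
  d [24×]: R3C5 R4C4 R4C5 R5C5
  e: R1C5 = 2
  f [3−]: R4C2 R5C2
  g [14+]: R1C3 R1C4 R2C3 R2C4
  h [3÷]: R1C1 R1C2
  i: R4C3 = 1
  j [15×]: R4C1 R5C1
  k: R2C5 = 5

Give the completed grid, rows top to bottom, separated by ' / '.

Cage e is a single given cell, leaving R1C5 = 2.
Cage k is given, which forces R2C5 = 5.
Cage i is given, so R4C3 = 1.
Cage d needs product 24, which forces R4C4 = 2.
The pair R4C1/R5C1 in column 1 holds {3, 5}; hence R1C1 = 1.
Cage h's pair has quotient 3, leaving R1C2 = 3.
Cage b has sum 7, so R2C2 = 1.
1 is placed in row 2, leaving R2C4 = 3.
1 is placed in column 2, leaving R5C2 = 2.
The 4 cells of cage g must have sum 14, leaving R2C3 = 2.
Cage c needs sum 10, leaving R3C4 = 1.
Cage f needs two cells with difference 3, leaving R4C2 = 5.
2 is placed in row 2, which forces R2C1 = 4.
The 3 cells of cage b must have sum 7; hence R3C1 = 2.
5 is placed in column 2, so R3C2 = 4.
Cage c needs sum 10, leaving R3C3 = 5.
Row 3 already has 4, leaving R3C5 = 3.
Row 4 now contains 5, leaving R4C1 = 3.
3 is placed in column 5, leaving R4C5 = 4.
Cage j's pair has product 15, leaving R5C1 = 5.
Row 5 already has 5, leaving R5C4 = 4.
Cage d has product 24, leaving R5C5 = 1.
Column 3 already has 5, leaving R1C3 = 4.
4 is placed in column 4, leaving R1C4 = 5.
4 is placed in row 5, leaving R5C3 = 3.

1 3 4 5 2 / 4 1 2 3 5 / 2 4 5 1 3 / 3 5 1 2 4 / 5 2 3 4 1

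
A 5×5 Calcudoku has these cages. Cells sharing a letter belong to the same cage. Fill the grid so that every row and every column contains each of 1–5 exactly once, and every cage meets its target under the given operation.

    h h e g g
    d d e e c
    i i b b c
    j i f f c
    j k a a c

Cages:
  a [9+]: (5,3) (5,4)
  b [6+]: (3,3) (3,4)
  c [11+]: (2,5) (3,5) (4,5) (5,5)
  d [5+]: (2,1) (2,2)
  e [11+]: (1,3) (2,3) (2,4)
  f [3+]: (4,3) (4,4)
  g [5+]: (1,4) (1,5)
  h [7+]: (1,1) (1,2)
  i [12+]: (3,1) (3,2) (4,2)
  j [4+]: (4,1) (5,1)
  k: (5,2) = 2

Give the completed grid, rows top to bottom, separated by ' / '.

2 5 3 1 4 / 4 1 5 3 2 / 5 3 2 4 1 / 3 4 1 2 5 / 1 2 4 5 3

K is a freebie, which forces (5,2) = 2.
Row 4 needs a 4, and only (4,2) is open for it.
Row 4 needs a 5, and only (4,5) is open for it.
The only place for 3 in row 4 is (4,1).
3 is placed in column 1, so (3,1) = 5.
Cage i has sum 12, leaving (3,2) = 3.
3 is placed in column 1, leaving (5,1) = 1.
Row 5 already has 1, leaving (5,5) = 3.
Cage h's pair has sum 7, leaving (1,1) = 2.
Column 2 already has 3, which forces (1,2) = 5.
Cage d needs two cells with sum 5, which forces (2,1) = 4.
Column 2 already has 3, so (2,2) = 1.
Row 2 now contains 1; hence (2,5) = 2.
2 is placed in column 5; hence (3,5) = 1.
The 3 cells of cage e must have sum 11; hence (1,3) = 3.
Cage g's pair has sum 5, which forces (1,4) = 1.
1 is placed in column 5, so (1,5) = 4.
The 3 cells of cage e must have sum 11; hence (2,3) = 5.
Cage e has sum 11; hence (2,4) = 3.
Column 4 already has 1, so (4,4) = 2.
5 is placed in column 3, leaving (5,3) = 4.
Row 5 now contains 4, leaving (5,4) = 5.
Column 3 already has 4, which forces (3,3) = 2.
2 is placed in column 4; hence (3,4) = 4.
2 is placed in row 4; hence (4,3) = 1.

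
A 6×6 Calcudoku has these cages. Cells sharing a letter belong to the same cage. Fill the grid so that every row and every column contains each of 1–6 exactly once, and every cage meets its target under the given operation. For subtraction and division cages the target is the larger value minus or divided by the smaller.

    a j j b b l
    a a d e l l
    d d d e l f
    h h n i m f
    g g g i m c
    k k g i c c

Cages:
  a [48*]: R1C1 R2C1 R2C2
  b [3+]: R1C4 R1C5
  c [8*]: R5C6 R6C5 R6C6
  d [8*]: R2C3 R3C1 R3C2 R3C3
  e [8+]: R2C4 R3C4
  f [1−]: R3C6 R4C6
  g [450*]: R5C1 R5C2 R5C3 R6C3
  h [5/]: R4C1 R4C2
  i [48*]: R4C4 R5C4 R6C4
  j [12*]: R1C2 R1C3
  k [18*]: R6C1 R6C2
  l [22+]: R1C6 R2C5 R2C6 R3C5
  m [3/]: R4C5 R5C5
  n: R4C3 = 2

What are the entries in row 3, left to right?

2 1 4 5 6 3

The 4 cells of cage d must have product 8, so R2C3 = 1.
Cage n is a single given cell, which forces R4C3 = 2.
Cage g has product 450, which forces R6C3 = 5.
Column 3 now contains 2; hence R3C3 = 4.
The only place for 3 in row 1 is R1C3.
The two cells of cage j must have product 12, leaving R1C2 = 4.
3 is placed in column 3, leaving R5C3 = 6.
Cage a has product 48, so R2C1 = 4.
The only place for 5 in row 1 is R1C6.
The 4 cells of cage l must have sum 22; hence R2C5 = 5.
5 is placed in column 6, so R2C6 = 6.
Cage l needs sum 22, so R3C5 = 6.
The 3 cells of cage a must have product 48, so R1C1 = 6.
6 is placed in row 2, which forces R2C2 = 2.
Cage e's pair has sum 8, leaving R2C4 = 3.
Column 2 already has 2, so R3C2 = 1.
Cage e needs two cells with sum 8, so R3C4 = 5.
Column 2 now contains 1, leaving R4C2 = 5.
5 is placed in column 2, which forces R5C2 = 3.
3 is placed in row 5, which forces R5C5 = 1.
Column 1 already has 6, leaving R6C1 = 3.
Column 2 now contains 3, so R6C2 = 6.
The two cells of cage b must have sum 3, so R1C4 = 1.
Column 5 now contains 1, so R1C5 = 2.
1 is placed in row 3, leaving R3C1 = 2.
Row 3 now contains 2, which forces R3C6 = 3.
Row 4 now contains 5; hence R4C1 = 1.
The 3 cells of cage i must have product 48, which forces R4C4 = 6.
Column 5 now contains 1; hence R4C5 = 3.
Row 4 already has 1, which forces R4C6 = 4.
3 is placed in row 5, which forces R5C1 = 5.
4 is placed in column 6, leaving R5C6 = 2.
Column 5 already has 2, so R6C5 = 4.
Cage c needs product 8, which forces R6C6 = 1.
2 is placed in row 5, so R5C4 = 4.
Row 6 now contains 4, leaving R6C4 = 2.
The full grid is 6 4 3 1 2 5 / 4 2 1 3 5 6 / 2 1 4 5 6 3 / 1 5 2 6 3 4 / 5 3 6 4 1 2 / 3 6 5 2 4 1.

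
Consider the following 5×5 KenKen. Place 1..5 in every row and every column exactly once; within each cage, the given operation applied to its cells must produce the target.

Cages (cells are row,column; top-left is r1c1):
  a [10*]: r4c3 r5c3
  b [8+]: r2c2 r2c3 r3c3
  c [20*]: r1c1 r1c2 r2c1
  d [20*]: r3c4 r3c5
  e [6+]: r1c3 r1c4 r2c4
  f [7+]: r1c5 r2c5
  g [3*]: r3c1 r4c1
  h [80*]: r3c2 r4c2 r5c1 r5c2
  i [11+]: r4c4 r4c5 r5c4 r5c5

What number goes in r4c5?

Column 2 needs a 3, and only r2c2 is open for it.
The only place for 2 in row 3 is r3c2.
Cage h needs product 80, which forces r5c1 = 2.
2 is placed in row 5; hence r5c3 = 5.
Cage h needs product 80, leaving r4c2 = 5.
Column 3 now contains 5, which forces r4c3 = 2.
5 is placed in row 5; hence r5c2 = 4.
Column 2 now contains 4, which forces r1c2 = 1.
1 is placed in row 1, so r1c3 = 3.
The 3 cells of cage e must have sum 6, which forces r1c4 = 2.
Row 1 already has 2, so r1c5 = 5.
Cage e has sum 6; hence r2c4 = 1.
Column 5 already has 5, so r2c5 = 2.
Column 5 already has 5, which forces r3c5 = 4.
Column 5 now contains 4, so r4c5 = 3.
Column 4 already has 1, which forces r5c4 = 3.
3 is placed in column 5, leaving r5c5 = 1.
Row 1 already has 5; hence r1c1 = 4.
Cage c has product 20; hence r2c1 = 5.
Row 2 already has 1, which forces r2c3 = 4.
The two cells of cage g must have product 3; hence r3c1 = 3.
Row 3 now contains 4, so r3c3 = 1.
Row 3 now contains 4, leaving r3c4 = 5.
3 is placed in row 4, so r4c1 = 1.
3 is placed in row 4, which forces r4c4 = 4.
The full grid is 4 1 3 2 5 / 5 3 4 1 2 / 3 2 1 5 4 / 1 5 2 4 3 / 2 4 5 3 1.

3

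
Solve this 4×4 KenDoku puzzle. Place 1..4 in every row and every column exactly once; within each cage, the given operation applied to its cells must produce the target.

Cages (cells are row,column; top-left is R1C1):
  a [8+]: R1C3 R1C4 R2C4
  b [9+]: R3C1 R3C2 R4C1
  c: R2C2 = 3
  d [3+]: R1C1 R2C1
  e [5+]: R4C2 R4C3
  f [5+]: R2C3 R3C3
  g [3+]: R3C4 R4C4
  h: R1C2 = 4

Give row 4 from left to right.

3 1 4 2

Cage h is a single given cell; hence R1C2 = 4.
C is a freebie, leaving R2C2 = 3.
Column 2 now contains 3, leaving R3C2 = 2.
Row 3 already has 2, so R3C4 = 1.
Column 2 now contains 2; hence R4C2 = 1.
Column 4 now contains 1; hence R4C4 = 2.
Cage a needs sum 8; hence R1C3 = 1.
Column 4 now contains 2, so R1C4 = 3.
Column 3 now contains 1, leaving R2C3 = 2.
Column 4 now contains 2, which forces R2C4 = 4.
Cage e's pair has sum 5; hence R4C3 = 4.
Row 1 now contains 1; hence R1C1 = 2.
Row 2 already has 2, leaving R2C1 = 1.
Cage b needs sum 9, leaving R3C1 = 4.
4 is placed in column 3, leaving R3C3 = 3.
Row 4 already has 4, leaving R4C1 = 3.
The full grid is 2 4 1 3 / 1 3 2 4 / 4 2 3 1 / 3 1 4 2.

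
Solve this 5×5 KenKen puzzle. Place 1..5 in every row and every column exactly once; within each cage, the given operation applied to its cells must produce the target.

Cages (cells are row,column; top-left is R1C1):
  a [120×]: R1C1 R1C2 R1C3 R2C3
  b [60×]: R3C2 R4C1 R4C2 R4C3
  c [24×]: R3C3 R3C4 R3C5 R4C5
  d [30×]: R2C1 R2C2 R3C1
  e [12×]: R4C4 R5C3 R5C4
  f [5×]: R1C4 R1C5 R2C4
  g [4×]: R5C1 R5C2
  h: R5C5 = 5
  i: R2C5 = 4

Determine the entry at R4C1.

The 3 cells of cage f must have product 5, so R1C4 = 5.
The 3 cells of cage f must have product 5; hence R1C5 = 1.
The 3 cells of cage f must have product 5, so R2C4 = 1.
Cage i is given, which forces R2C5 = 4.
H is a freebie; hence R5C5 = 5.
Cage a needs product 120, which forces R2C3 = 5.
The 4 cells of cage c must have product 24; hence R3C3 = 1.
The 4 cells of cage c must have product 24, leaving R3C4 = 4.
Column 3 now contains 1, leaving R5C3 = 2.
Column 4 now contains 4; hence R5C4 = 3.
Cage d needs product 30, so R3C1 = 5.
3 is placed in column 4, which forces R4C4 = 2.
Row 4 now contains 2; hence R4C5 = 3.
Cage b needs product 60, leaving R3C2 = 3.
Column 5 already has 3; hence R3C5 = 2.
The 4 cells of cage b must have product 60, so R4C1 = 1.
Cage b has product 60, which forces R4C2 = 5.
Row 4 already has 3, so R4C3 = 4.
Column 1 already has 1, which forces R5C1 = 4.
4 is placed in row 5, which forces R5C2 = 1.
Cage a has product 120, so R1C1 = 2.
Cage a has product 120, which forces R1C2 = 4.
4 is placed in column 3, which forces R1C3 = 3.
Cage d needs product 30, leaving R2C1 = 3.
Column 2 already has 3; hence R2C2 = 2.
Filled in: 2 4 3 5 1 / 3 2 5 1 4 / 5 3 1 4 2 / 1 5 4 2 3 / 4 1 2 3 5.

1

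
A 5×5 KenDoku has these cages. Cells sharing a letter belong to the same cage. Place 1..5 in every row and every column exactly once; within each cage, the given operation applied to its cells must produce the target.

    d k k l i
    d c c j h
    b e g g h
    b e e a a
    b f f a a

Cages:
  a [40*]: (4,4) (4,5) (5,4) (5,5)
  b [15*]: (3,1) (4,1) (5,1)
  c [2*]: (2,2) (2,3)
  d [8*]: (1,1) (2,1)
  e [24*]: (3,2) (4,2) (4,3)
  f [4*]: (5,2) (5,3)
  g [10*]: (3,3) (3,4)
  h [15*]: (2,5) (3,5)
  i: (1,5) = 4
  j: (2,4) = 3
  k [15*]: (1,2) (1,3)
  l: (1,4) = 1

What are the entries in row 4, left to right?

Cage l is a single given cell, which forces (1,4) = 1.
Cage i is a single given cell; hence (1,5) = 4.
J is a freebie, leaving (2,4) = 3.
3 is placed in row 2, which forces (2,5) = 5.
5 is placed in column 5, which forces (3,5) = 3.
4 is placed in row 1, so (1,1) = 2.
The two cells of cage d must have product 8, leaving (2,1) = 4.
In row 3, 1 can only go at (3,1), so (3,1) = 1.
The only place for 4 in row 3 is (3,2).
Column 2 now contains 4, so (5,2) = 1.
The two cells of cage f must have product 4, which forces (5,3) = 4.
Row 5 already has 4; hence (5,4) = 5.
1 is placed in row 5, which forces (5,5) = 2.
1 is placed in column 2; hence (2,2) = 2.
Cage c needs two cells with product 2, leaving (2,3) = 1.
Cage g needs two cells with product 10; hence (3,3) = 5.
Column 4 already has 5, which forces (3,4) = 2.
Cage b has product 15, so (4,1) = 5.
Column 2 now contains 2, which forces (4,2) = 3.
Row 4 already has 3, which forces (4,3) = 2.
Column 4 already has 5, so (4,4) = 4.
2 is placed in column 5, leaving (4,5) = 1.
5 is placed in row 5, leaving (5,1) = 3.
Column 2 now contains 3, which forces (1,2) = 5.
5 is placed in column 3, leaving (1,3) = 3.
The full grid is 2 5 3 1 4 / 4 2 1 3 5 / 1 4 5 2 3 / 5 3 2 4 1 / 3 1 4 5 2.

5 3 2 4 1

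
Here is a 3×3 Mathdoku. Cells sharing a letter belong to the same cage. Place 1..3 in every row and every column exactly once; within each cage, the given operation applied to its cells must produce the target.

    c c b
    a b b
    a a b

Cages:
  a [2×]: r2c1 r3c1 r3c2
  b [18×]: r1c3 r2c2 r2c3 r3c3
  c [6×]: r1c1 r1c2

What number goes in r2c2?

Cage a has product 2, leaving r2c1 = 1.
Cage b has product 18, leaving r2c2 = 3.
Row 2 already has 1, leaving r2c3 = 2.
Cage a needs product 2, so r3c1 = 2.
Cage a needs product 2, leaving r3c2 = 1.
Row 3 now contains 1, which forces r3c3 = 3.
Column 1 now contains 2, which forces r1c1 = 3.
Column 2 already has 3, so r1c2 = 2.
Column 3 already has 3; hence r1c3 = 1.
The full grid is 3 2 1 / 1 3 2 / 2 1 3.

3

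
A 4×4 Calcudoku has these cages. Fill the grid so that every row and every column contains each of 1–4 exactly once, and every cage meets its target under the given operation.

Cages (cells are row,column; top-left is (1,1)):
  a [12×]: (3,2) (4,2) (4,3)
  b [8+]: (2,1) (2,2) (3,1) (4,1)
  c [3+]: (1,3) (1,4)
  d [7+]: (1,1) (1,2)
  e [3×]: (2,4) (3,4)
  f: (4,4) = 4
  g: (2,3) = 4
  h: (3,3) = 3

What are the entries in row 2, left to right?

G is a freebie, which forces (2,3) = 4.
Cage h is given, leaving (3,3) = 3.
3 is placed in row 3, leaving (3,4) = 1.
Cage f is a single given cell; hence (4,4) = 4.
Cage c's pair has sum 3, which forces (1,3) = 1.
1 is placed in column 4, leaving (1,4) = 2.
1 is placed in column 4; hence (2,4) = 3.
Cage a needs product 12, leaving (4,2) = 3.
1 is placed in column 3, leaving (4,3) = 2.
The two cells of cage d must have sum 7, leaving (1,1) = 3.
3 is placed in column 2, which forces (1,2) = 4.
Cage b needs sum 8; hence (2,1) = 2.
Cage b needs sum 8; hence (2,2) = 1.
Cage b needs sum 8, which forces (3,1) = 4.
Cage a has product 12, which forces (3,2) = 2.
Row 4 already has 3; hence (4,1) = 1.
Filled in: 3 4 1 2 / 2 1 4 3 / 4 2 3 1 / 1 3 2 4.

2 1 4 3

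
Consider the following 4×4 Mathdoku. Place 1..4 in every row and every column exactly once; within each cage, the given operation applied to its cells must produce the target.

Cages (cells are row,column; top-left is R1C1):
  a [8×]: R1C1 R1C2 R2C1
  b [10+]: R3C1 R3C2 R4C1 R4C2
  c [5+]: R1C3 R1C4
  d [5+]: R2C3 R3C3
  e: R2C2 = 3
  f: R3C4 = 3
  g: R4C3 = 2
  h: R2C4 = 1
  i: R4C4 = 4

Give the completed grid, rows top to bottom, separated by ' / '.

Cage e is a single given cell, which forces R2C2 = 3.
Cage h is a single given cell; hence R2C4 = 1.
Cage f is a single given cell, which forces R3C4 = 3.
Cage g is given, so R4C3 = 2.
Cage i is given, so R4C4 = 4.
Cage c needs two cells with sum 5, which forces R1C3 = 3.
Column 4 already has 4, leaving R1C4 = 2.
2 is placed in column 3; hence R2C3 = 4.
The two cells of cage d must have sum 5, leaving R3C3 = 1.
Cage b has sum 10, so R4C1 = 3.
Row 4 already has 4, leaving R4C2 = 1.
Cage a needs product 8, leaving R1C1 = 1.
Column 2 now contains 1, leaving R1C2 = 4.
4 is placed in row 2, so R2C1 = 2.
Column 1 already has 2, which forces R3C1 = 4.
Column 2 already has 4, leaving R3C2 = 2.

1 4 3 2 / 2 3 4 1 / 4 2 1 3 / 3 1 2 4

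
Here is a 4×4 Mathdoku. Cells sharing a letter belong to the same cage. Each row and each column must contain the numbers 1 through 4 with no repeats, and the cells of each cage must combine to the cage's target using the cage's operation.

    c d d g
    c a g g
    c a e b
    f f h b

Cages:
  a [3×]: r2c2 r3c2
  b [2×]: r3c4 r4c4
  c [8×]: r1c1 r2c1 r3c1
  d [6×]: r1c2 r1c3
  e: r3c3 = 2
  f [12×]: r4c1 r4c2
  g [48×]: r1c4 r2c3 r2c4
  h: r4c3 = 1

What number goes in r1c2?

2

The 3 cells of cage g must have product 48, which forces r1c4 = 4.
Cage g needs product 48; hence r2c3 = 4.
Cage g has product 48, leaving r2c4 = 3.
Cage e is given; hence r3c3 = 2.
Row 3 now contains 2; hence r3c4 = 1.
H is a freebie, which forces r4c3 = 1.
Column 4 now contains 1, so r4c4 = 2.
Cage d needs two cells with product 6, which forces r1c2 = 2.
Column 3 now contains 2, which forces r1c3 = 3.
Row 2 already has 3; hence r2c2 = 1.
Row 3 now contains 1, so r3c1 = 4.
Row 3 now contains 1, leaving r3c2 = 3.
Column 1 now contains 4, leaving r4c1 = 3.
Column 2 now contains 3, leaving r4c2 = 4.
2 is placed in row 1, so r1c1 = 1.
Row 2 already has 1, leaving r2c1 = 2.
Completed grid: 1 2 3 4 / 2 1 4 3 / 4 3 2 1 / 3 4 1 2.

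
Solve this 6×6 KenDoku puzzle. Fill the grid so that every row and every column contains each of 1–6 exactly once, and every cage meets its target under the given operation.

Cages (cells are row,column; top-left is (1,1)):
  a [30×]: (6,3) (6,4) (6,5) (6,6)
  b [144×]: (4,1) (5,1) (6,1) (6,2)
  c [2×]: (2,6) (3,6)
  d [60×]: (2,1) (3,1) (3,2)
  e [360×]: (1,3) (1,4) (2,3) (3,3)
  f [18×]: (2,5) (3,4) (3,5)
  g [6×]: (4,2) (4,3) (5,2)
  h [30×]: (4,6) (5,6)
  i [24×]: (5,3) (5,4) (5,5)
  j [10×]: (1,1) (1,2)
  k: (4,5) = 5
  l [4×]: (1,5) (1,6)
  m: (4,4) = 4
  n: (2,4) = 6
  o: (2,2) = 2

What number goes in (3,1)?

3

Cage o is given; hence (2,2) = 2.
Cage n is given, leaving (2,4) = 6.
2 is placed in row 2; hence (2,6) = 1.
1 is placed in column 6, leaving (3,6) = 2.
Cage m is a single given cell; hence (4,4) = 4.
Cage k is a single given cell; hence (4,5) = 5.
5 is placed in row 4, so (4,6) = 6.
6 is placed in column 6, which forces (5,6) = 5.
Column 6 already has 5, so (6,6) = 3.
Cage j's pair has product 10, leaving (1,1) = 2.
2 is placed in column 2, so (1,2) = 5.
Row 1 now contains 5, so (1,4) = 3.
The two cells of cage l must have product 4, leaving (1,5) = 1.
1 is placed in column 6, leaving (1,6) = 4.
Row 2 already has 1; hence (2,5) = 3.
Cage f has product 18, leaving (3,4) = 1.
Cage f has product 18; hence (3,5) = 6.
The 3 cells of cage g must have product 6, so (4,3) = 2.
1 is placed in column 4, which forces (5,4) = 2.
Row 5 already has 2, leaving (5,5) = 4.
Column 4 already has 2, which forces (6,4) = 5.
1 is placed in column 5; hence (6,5) = 2.
Row 1 now contains 4, which forces (1,3) = 6.
Cage b has product 144, so (4,1) = 1.
Row 4 now contains 1, so (4,2) = 3.
The 4 cells of cage b must have product 144, leaving (5,1) = 6.
Column 2 already has 3, which forces (5,2) = 1.
Cage i has product 24; hence (5,3) = 3.
Cage b has product 144; hence (6,1) = 4.
Cage b needs product 144; hence (6,2) = 6.
Row 6 now contains 5, so (6,3) = 1.
Column 1 now contains 4, so (2,1) = 5.
5 is placed in row 2, which forces (2,3) = 4.
The 3 cells of cage d must have product 60, so (3,1) = 3.
Column 2 already has 3; hence (3,2) = 4.
Column 3 already has 4; hence (3,3) = 5.
The full grid is 2 5 6 3 1 4 / 5 2 4 6 3 1 / 3 4 5 1 6 2 / 1 3 2 4 5 6 / 6 1 3 2 4 5 / 4 6 1 5 2 3.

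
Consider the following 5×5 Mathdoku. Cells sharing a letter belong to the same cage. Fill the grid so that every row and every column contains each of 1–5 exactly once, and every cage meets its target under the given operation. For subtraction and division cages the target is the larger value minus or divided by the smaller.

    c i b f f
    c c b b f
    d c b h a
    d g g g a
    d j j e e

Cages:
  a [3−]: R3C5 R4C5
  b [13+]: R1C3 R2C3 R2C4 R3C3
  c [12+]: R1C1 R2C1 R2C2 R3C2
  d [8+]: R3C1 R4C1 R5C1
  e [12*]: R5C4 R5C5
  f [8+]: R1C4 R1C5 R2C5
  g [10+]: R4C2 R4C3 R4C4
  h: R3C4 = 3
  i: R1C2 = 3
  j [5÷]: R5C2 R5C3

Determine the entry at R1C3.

I is a freebie; hence R1C2 = 3.
H is a freebie; hence R3C4 = 3.
Column 4 now contains 3, which forces R5C4 = 4.
4 is placed in row 5, which forces R5C5 = 3.
The only place for 2 in row 5 is R5C1.
The only place for 3 in row 4 is R4C3.
In row 2, 3 can only go at R2C1, so R2C1 = 3.
Cage c needs sum 12, leaving R1C1 = 4.
Row 4 needs a 4, and only R4C5 is open for it.
Cage a's pair has difference 3, leaving R3C5 = 1.
Cage f needs sum 8, which forces R1C4 = 1.
The 4 cells of cage c must have sum 12, leaving R2C2 = 1.
1 is placed in row 3, which forces R3C1 = 5.
1 is placed in row 3, which forces R3C2 = 4.
Row 3 now contains 4, which forces R3C3 = 2.
Cage d needs sum 8, leaving R4C1 = 1.
Column 2 now contains 1, leaving R5C2 = 5.
Row 5 now contains 5; hence R5C3 = 1.
Column 3 already has 2; hence R1C3 = 5.
Row 1 already has 5, which forces R1C5 = 2.
Cage b needs sum 13, so R2C3 = 4.
Cage b needs sum 13, so R2C4 = 2.
Column 5 already has 2; hence R2C5 = 5.
Column 2 now contains 5, leaving R4C2 = 2.
The 3 cells of cage g must have sum 10, so R4C4 = 5.
Filled in: 4 3 5 1 2 / 3 1 4 2 5 / 5 4 2 3 1 / 1 2 3 5 4 / 2 5 1 4 3.

5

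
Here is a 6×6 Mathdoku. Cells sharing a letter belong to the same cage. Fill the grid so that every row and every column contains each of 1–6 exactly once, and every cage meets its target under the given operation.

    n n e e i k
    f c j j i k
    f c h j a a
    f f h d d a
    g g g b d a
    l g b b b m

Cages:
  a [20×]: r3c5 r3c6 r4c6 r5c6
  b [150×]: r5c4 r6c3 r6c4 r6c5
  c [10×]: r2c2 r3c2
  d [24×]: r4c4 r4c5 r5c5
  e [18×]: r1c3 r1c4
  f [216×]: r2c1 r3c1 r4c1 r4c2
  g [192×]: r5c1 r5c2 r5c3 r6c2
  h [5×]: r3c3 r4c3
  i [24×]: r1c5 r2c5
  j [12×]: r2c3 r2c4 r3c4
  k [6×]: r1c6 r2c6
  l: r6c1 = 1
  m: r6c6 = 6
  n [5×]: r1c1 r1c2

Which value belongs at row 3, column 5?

1

The 4 cells of cage b must have product 150; hence r5c4 = 5.
Cage l is given, which forces r6c1 = 1.
Cage g has product 192, so r6c2 = 4.
Cage m is a single given cell; hence r6c6 = 6.
1 is placed in column 1, so r1c1 = 5.
Cage n needs two cells with product 5; hence r1c2 = 1.
In row 1, 2 can only go at r1c6, so r1c6 = 2.
Column 6 already has 2, so r2c6 = 3.
The 4 cells of cage a must have product 20, leaving r3c5 = 1.
1 is placed in row 3, so r3c3 = 5.
5 is placed in row 3, which forces r3c6 = 4.
The two cells of cage h must have product 5, so r4c3 = 1.
1 is placed in row 4, leaving r4c6 = 5.
Column 6 already has 4, leaving r5c6 = 1.
The two cells of cage c must have product 10, leaving r2c2 = 5.
Cage j has product 12, which forces r2c4 = 1.
5 is placed in row 3; hence r3c2 = 2.
Column 2 already has 2, which forces r5c2 = 6.
Cage b needs product 150, leaving r6c5 = 5.
Cage f has product 216, leaving r3c1 = 3.
Row 3 now contains 3, so r3c4 = 6.
Column 2 now contains 6, leaving r4c2 = 3.
Cage e needs two cells with product 18; hence r1c3 = 6.
6 is placed in column 4, so r1c4 = 3.
6 is placed in row 1, so r1c5 = 4.
Cage j has product 12, leaving r2c3 = 2.
4 is placed in column 5, so r2c5 = 6.
6 is placed in column 5, which forces r4c5 = 2.
Column 3 already has 2; hence r5c3 = 4.
Column 5 now contains 2, which forces r5c5 = 3.
Column 3 already has 2; hence r6c3 = 3.
Column 4 already has 3; hence r6c4 = 2.
6 is placed in row 2, which forces r2c1 = 4.
The 4 cells of cage f must have product 216, leaving r4c1 = 6.
Row 4 now contains 2; hence r4c4 = 4.
Row 5 now contains 4, so r5c1 = 2.
Filled in: 5 1 6 3 4 2 / 4 5 2 1 6 3 / 3 2 5 6 1 4 / 6 3 1 4 2 5 / 2 6 4 5 3 1 / 1 4 3 2 5 6.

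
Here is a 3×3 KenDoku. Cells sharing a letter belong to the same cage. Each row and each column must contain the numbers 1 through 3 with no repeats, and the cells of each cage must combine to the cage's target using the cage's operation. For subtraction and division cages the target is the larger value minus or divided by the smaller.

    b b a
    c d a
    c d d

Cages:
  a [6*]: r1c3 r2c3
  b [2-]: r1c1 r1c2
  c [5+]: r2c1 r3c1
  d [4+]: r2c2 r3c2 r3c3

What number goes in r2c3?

3

Cage d has sum 4, leaving r2c2 = 1.
Cage d has sum 4, which forces r3c2 = 2.
Cage d has sum 4, leaving r3c3 = 1.
Cage b's pair has difference 2, leaving r1c1 = 1.
Column 2 now contains 1, which forces r1c2 = 3.
3 is placed in row 1; hence r1c3 = 2.
Cage c needs two cells with sum 5; hence r2c1 = 2.
Column 3 now contains 2, so r2c3 = 3.
Row 3 now contains 2; hence r3c1 = 3.
Completed grid: 1 3 2 / 2 1 3 / 3 2 1.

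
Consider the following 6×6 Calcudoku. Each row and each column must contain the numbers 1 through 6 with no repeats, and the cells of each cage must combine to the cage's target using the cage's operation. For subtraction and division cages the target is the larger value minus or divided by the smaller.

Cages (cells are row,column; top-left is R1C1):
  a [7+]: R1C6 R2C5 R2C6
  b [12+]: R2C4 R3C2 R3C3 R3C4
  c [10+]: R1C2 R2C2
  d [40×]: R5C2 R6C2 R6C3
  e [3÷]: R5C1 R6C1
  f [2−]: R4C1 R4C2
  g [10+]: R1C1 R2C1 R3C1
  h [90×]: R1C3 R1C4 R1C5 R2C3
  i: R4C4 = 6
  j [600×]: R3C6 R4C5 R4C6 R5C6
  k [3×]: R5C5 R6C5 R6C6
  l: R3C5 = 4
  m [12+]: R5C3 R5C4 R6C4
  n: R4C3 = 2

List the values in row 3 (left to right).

L is a freebie, so R3C5 = 4.
Cage n is a single given cell; hence R4C3 = 2.
I is a freebie, so R4C4 = 6.
Cage j has product 600, which forces R4C5 = 5.
Row 4 already has 6, which forces R4C6 = 4.
Cage k needs product 3, which forces R5C5 = 1.
The 3 cells of cage k must have product 3, which forces R6C5 = 3.
The 3 cells of cage k must have product 3, so R6C6 = 1.
The 3 cells of cage a must have sum 7; hence R1C6 = 2.
Column 5 now contains 3; hence R2C5 = 2.
Cage a has sum 7; hence R2C6 = 3.
Row 1 already has 2; hence R1C5 = 6.
6 is placed in row 1, leaving R1C2 = 4.
The two cells of cage c must have sum 10, leaving R2C2 = 6.
The 3 cells of cage d must have product 40, which forces R6C3 = 4.
Row 5 needs a 3, and only R5C3 is open for it.
The 4 cells of cage h must have product 90, which forces R1C4 = 3.
Cage m has sum 12, so R5C4 = 4.
Cage m needs sum 12, leaving R6C4 = 5.
The 3 cells of cage g must have sum 10, which forces R2C1 = 4.
Column 4 now contains 4; hence R2C4 = 1.
The 4 cells of cage b must have sum 12, so R3C2 = 3.
Cage b has sum 12, leaving R3C3 = 6.
Cage b needs sum 12, leaving R3C4 = 2.
6 is placed in row 3, which forces R3C6 = 5.
Column 2 now contains 3, which forces R4C2 = 1.
The 3 cells of cage d must have product 40, which forces R5C2 = 5.
Column 6 now contains 5, so R5C6 = 6.
Row 6 already has 5; hence R6C2 = 2.
The 3 cells of cage g must have sum 10, so R1C1 = 5.
Cage h has product 90, leaving R1C3 = 1.
Row 2 already has 1, which forces R2C3 = 5.
Row 3 now contains 5, which forces R3C1 = 1.
Row 4 now contains 1, which forces R4C1 = 3.
Row 5 now contains 6, leaving R5C1 = 2.
Row 6 now contains 2, leaving R6C1 = 6.
The full grid is 5 4 1 3 6 2 / 4 6 5 1 2 3 / 1 3 6 2 4 5 / 3 1 2 6 5 4 / 2 5 3 4 1 6 / 6 2 4 5 3 1.

1 3 6 2 4 5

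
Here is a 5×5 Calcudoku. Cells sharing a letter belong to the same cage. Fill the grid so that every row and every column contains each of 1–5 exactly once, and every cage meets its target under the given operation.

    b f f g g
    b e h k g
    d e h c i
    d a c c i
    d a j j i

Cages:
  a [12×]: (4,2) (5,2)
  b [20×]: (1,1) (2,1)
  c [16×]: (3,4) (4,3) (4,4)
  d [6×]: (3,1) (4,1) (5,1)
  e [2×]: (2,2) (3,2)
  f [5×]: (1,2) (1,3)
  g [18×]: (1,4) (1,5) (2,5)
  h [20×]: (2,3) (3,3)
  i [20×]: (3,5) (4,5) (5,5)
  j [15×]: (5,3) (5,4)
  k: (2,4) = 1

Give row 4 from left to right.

1 3 2 4 5

The 3 cells of cage g must have product 18, leaving (1,4) = 3.
Cage g needs product 18, leaving (1,5) = 2.
K is a freebie, which forces (2,4) = 1.
The 3 cells of cage g must have product 18, which forces (2,5) = 3.
Column 4 now contains 1, leaving (4,4) = 4.
3 is placed in column 4; hence (5,4) = 5.
Row 2 now contains 1, which forces (2,2) = 2.
Cage e needs two cells with product 2, leaving (3,2) = 1.
4 is placed in column 4, leaving (3,4) = 2.
Row 4 now contains 4; hence (4,2) = 3.
Row 4 now contains 4; hence (4,3) = 2.
Cage a's pair has product 12; hence (5,2) = 4.
5 is placed in row 5, so (5,3) = 3.
Row 5 now contains 4; hence (5,5) = 1.
Column 2 now contains 1, leaving (1,2) = 5.
The two cells of cage f must have product 5, so (1,3) = 1.
2 is placed in row 3, leaving (3,1) = 3.
Cage i needs product 20, which forces (3,5) = 4.
Row 4 already has 2, which forces (4,1) = 1.
Column 5 already has 1, leaving (4,5) = 5.
Row 5 now contains 1, leaving (5,1) = 2.
Row 1 now contains 5, so (1,1) = 4.
The two cells of cage b must have product 20, leaving (2,1) = 5.
The two cells of cage h must have product 20; hence (2,3) = 4.
Row 3 already has 4, which forces (3,3) = 5.
Completed grid: 4 5 1 3 2 / 5 2 4 1 3 / 3 1 5 2 4 / 1 3 2 4 5 / 2 4 3 5 1.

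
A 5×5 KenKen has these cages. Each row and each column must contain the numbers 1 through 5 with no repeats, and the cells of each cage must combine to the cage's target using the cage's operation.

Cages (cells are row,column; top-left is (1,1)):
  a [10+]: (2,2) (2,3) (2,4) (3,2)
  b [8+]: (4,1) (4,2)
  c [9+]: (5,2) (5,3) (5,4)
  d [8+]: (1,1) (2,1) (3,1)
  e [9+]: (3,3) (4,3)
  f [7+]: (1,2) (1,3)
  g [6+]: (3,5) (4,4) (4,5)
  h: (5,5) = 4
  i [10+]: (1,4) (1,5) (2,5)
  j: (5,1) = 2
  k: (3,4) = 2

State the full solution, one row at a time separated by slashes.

K is a freebie, which forces (3,4) = 2.
Cage j is a single given cell, so (5,1) = 2.
H is a freebie, leaving (5,5) = 4.
Cage g needs sum 6, leaving (4,5) = 2.
Cage i has sum 10, so (1,4) = 4.
Row 1 needs a 3, and only (1,1) is open for it.
Column 1 now contains 3, so (4,1) = 5.
Cage b's pair has sum 8, which forces (4,2) = 3.
Row 4 now contains 5, so (4,3) = 4.
Row 4 now contains 3, which forces (4,4) = 1.
The 4 cells of cage a must have sum 10; hence (2,4) = 3.
Column 3 already has 4, leaving (3,3) = 5.
The 3 cells of cage g must have sum 6, so (3,5) = 3.
Column 4 already has 3, which forces (5,4) = 5.
Cage f's pair has sum 7; hence (1,2) = 5.
Column 3 already has 5, which forces (1,3) = 2.
Row 1 already has 5; hence (1,5) = 1.
Column 3 now contains 2, leaving (2,3) = 1.
Column 5 already has 1; hence (2,5) = 5.
Row 5 already has 5; hence (5,2) = 1.
Cage c needs sum 9, so (5,3) = 3.
Row 2 now contains 1, which forces (2,1) = 4.
The 4 cells of cage a must have sum 10; hence (2,2) = 2.
Cage d needs sum 8, leaving (3,1) = 1.
Column 2 now contains 1; hence (3,2) = 4.

3 5 2 4 1 / 4 2 1 3 5 / 1 4 5 2 3 / 5 3 4 1 2 / 2 1 3 5 4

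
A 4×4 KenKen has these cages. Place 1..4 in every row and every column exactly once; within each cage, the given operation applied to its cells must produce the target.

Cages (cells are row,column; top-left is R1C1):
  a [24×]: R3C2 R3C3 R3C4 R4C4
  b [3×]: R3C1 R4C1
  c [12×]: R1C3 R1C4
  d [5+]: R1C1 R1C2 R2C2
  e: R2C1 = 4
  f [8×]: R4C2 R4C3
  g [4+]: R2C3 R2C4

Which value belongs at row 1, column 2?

1

Cage e is given, leaving R2C1 = 4.
Row 1 needs a 2, and only R1C1 is open for it.
The 3 cells of cage d must have sum 5, which forces R1C2 = 1.
Cage d needs sum 5, leaving R2C2 = 2.
2 is placed in column 2, leaving R4C2 = 4.
4 is placed in row 4; hence R4C3 = 2.
Column 2 now contains 4, leaving R3C2 = 3.
The 4 cells of cage a must have product 24, which forces R3C3 = 4.
Cage a needs product 24; hence R3C4 = 2.
Cage a has product 24, so R4C4 = 1.
Column 3 already has 4, so R1C3 = 3.
Cage c's pair has product 12; hence R1C4 = 4.
Cage g's pair has sum 4, so R2C3 = 1.
1 is placed in column 4; hence R2C4 = 3.
Row 3 already has 3; hence R3C1 = 1.
Row 4 already has 1, which forces R4C1 = 3.
Completed grid: 2 1 3 4 / 4 2 1 3 / 1 3 4 2 / 3 4 2 1.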